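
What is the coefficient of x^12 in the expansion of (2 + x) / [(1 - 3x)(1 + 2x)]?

Partial fractions give a closed form: a_n = (7/5)·3^n + (3/5)·(-2)^n.
At n = 12: a_12 = 746475.

746475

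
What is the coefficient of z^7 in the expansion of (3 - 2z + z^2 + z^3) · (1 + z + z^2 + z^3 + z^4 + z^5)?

2

(3 - 2z + z^2 + z^3) has coefficients 3,-2,1,1 for degrees 0…3.
(1 + z + z^2 + z^3 + z^4 + z^5) has coefficients 1,1,1,1,1,1,0,0 for degrees 0…7.
[z^7] = 3·0 − 2·0 + 1·1 + 1·1 = 2.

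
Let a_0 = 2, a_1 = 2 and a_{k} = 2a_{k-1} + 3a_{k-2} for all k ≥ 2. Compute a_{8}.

The ordinary generating function has denominator 1 - 2z - 3z^2.
Iterating the recurrence: a_0,…,a_{8} = 2, 2, 10, 26, 82, 242, 730, 2186, 6562.

6562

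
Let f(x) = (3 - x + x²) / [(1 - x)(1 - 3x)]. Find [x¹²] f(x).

2214336

The denominator gives the recurrence a_n = 4a_(n−1) − 3a_(n−2) for n ≥ 3; the numerator fixes a_0 = 3, a_1 = 11, a_2 = 36.
Iterating: 3, 11, 36, 111, 336, 1011, 3036, 9111, 27336, 82011, 246036, 738111, 2214336, so a_12 = 2214336.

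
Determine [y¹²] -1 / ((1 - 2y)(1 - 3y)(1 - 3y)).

The denominator gives the recurrence a_n = 8a_(n−1) − 21a_(n−2) + 18a_(n−3) for n ≥ 3; the numerator fixes a_0 = -1, a_1 = -8, a_2 = -43.
Iterating: -1, -8, -43, -194, -793, -3044, -11191, -39878, -138805, -474440, -1598419, -5322602, -17553937, so a_12 = -17553937.

-17553937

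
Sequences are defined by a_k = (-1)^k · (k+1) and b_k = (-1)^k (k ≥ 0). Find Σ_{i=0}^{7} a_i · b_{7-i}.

-36

The convolution is the x^7 coefficient of A(x)B(x).
Σ = 1·(-1) − 2·1 + 3·(-1) − 4·1 + 5·(-1) − 6·1 + 7·(-1) − 8·1 = -36.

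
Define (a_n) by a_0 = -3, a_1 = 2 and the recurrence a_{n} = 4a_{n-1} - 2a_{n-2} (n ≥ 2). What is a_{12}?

3332928

The ordinary generating function has denominator 1 - 4t + 2t^2.
Iterating the recurrence: a_0,…,a_{12} = -3, 2, 14, 52, 180, 616, 2104, 7184, 24528, 83744, 285920, 976192, 3332928.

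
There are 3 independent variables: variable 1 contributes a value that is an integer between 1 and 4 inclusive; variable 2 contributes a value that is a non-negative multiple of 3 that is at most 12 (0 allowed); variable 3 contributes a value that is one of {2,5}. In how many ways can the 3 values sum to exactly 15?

The generating function for the choices is (z + z^2 + z^3 + z^4)·(1 + z^3 + z^6 + z^9 + z^12)·(z^2 + z^5); the count is [z^15].
(z + z^2 + z^3 + z^4) has coefficients 0,1,1,1,1 for degrees 0…4.
(1 + z^3 + z^6 + z^9 + z^12) has coefficients 1,0,0,1,0,0,1,0,0,1,0,0,1,0,0,0 for degrees 0…15.
Finally multiplying by (z^2 + z^5), the product of all factors after the first has coefficients 0,0,1,0,0,2,0,0,2,0,0,2,0,0,2,0 for degrees 0…15.
[z^15] = 1·2 + 1·0 + 1·0 + 1·2 = 4.

4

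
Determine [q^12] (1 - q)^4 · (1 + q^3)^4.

-15

(1 - q)^4 has coefficients 1,-4,6,-4,1 for degrees 0…4.
(1 + q^3)^4 has coefficients 1,0,0,4,0,0,6,0,0,4,0,0,1 for degrees 0…12.
[q^12] = 1·1 − 4·0 + 6·0 − 4·4 + 1·0 = -15.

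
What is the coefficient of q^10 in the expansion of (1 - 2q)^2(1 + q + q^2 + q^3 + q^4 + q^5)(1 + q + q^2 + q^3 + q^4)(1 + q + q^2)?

15

(1 - 2q)^2 has coefficients 1,-4,4 for degrees 0…2.
(1 + q + q^2 + q^3 + q^4 + q^5) has coefficients 1,1,1,1,1,1,0,0,0,0,0 for degrees 0…10.
Multiplying by (1 + q + q^2 + q^3 + q^4) gives running coefficients 1,2,3,4,5,5,4,3,2,1,0 for degrees 0…10.
Finally multiplying by (1 + q + q^2), the product of all factors after the first has coefficients 1,3,6,9,12,14,14,12,9,6,3 for degrees 0…10.
[q^10] = 1·3 − 4·6 + 4·9 = 15.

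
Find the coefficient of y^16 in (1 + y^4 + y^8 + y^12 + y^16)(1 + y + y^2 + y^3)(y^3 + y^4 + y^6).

3

(1 + y^4 + y^8 + y^12 + y^16) has coefficients 1,0,0,0,1,0,0,0,1,0,0,0,1,0,0,0,1 for degrees 0…16.
(1 + y + y^2 + y^3) has coefficients 1,1,1,1,0,0,0,0,0,0,0,0,0,0,0,0,0 for degrees 0…16.
Finally multiplying by (y^3 + y^4 + y^6), the product of all factors after the first has coefficients 0,0,0,1,2,2,3,2,1,1,0,0,0,0,0,0,0 for degrees 0…16.
[y^16] = 1·0 + 1·0 + 1·1 + 1·2 + 1·0 = 3.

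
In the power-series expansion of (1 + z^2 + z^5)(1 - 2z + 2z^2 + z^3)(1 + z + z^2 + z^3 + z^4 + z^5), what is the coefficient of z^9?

(1 + z^2 + z^5) has coefficients 1,0,1,0,0,1 for degrees 0…5.
(1 - 2z + 2z^2 + z^3) has coefficients 1,-2,2,1,0,0,0,0,0,0 for degrees 0…9.
Finally multiplying by (1 + z + z^2 + z^3 + z^4 + z^5), the product of all factors after the first has coefficients 1,-1,1,2,2,2,1,3,1,0 for degrees 0…9.
[z^9] = 1·0 + 1·3 + 1·2 = 5.

5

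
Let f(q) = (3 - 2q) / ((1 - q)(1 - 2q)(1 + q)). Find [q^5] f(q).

Partial fractions give a closed form: a_n = (-1/2)·1^n + (8/3)·2^n + (5/6)·(-1)^n.
At n = 5: a_5 = 84.

84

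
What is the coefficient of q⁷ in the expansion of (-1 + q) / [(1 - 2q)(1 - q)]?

Partial fractions give a closed form: a_n = (-1)·2^n.
At n = 7: a_7 = -128.

-128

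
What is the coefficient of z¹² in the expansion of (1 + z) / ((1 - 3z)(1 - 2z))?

2113476

The denominator gives the recurrence a_n = 5a_(n−1) − 6a_(n−2) for n ≥ 2; the numerator fixes a_0 = 1, a_1 = 6.
Iterating: 1, 6, 24, 84, 276, 876, 2724, 8364, 25476, 77196, 233124, 702444, 2113476, so a_12 = 2113476.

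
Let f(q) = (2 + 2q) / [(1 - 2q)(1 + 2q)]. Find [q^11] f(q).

Partial fractions give a closed form: a_n = (3/2)·2^n + (1/2)·(-2)^n.
At n = 11: a_11 = 2048.

2048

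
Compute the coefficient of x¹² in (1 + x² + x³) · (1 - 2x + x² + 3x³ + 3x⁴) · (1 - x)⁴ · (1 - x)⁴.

(1 + x² + x³) has coefficients 1,0,1,1 for degrees 0…3.
(1 - 2x + x² + 3x³ + 3x⁴) has coefficients 1,-2,1,3,3,0,0,0,0,0,0,0,0 for degrees 0…12.
Multiplying by (1 - x)⁴ gives running coefficients 1,-6,15,-17,6,0,7,-9,3,0,0,0,0 for degrees 0…12.
Finally multiplying by (1 - x)⁴, the product of all factors after the first has coefficients 1,-10,45,-117,189,-192,126,-78,87,-94,61,-21,3 for degrees 0…12.
[x¹²] = 1·3 + 1·61 + 1·(-94) = -30.

-30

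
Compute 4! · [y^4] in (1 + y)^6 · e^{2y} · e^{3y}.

10885

The EGF product rule gives c_4 = Σ_{k_1+k_2+k_3=4} C(4; k_1,k_2,k_3) · ∏ g_i(k_i), where (1+y)^6 gives the falling factorial (6)_k; e^{2y} gives (2)^k; e^{3y} gives (3)^k.
g_1(k) for k = 0…4: 1, 6, 30, 120, 360.
g_2(k) for k = 0…4: 1, 2, 4, 8, 16.
g_3(k) for k = 0…4: 1, 3, 9, 27, 81.
First combine the last two factors: h(k) = Σ_j C(k,j)·g_2(j)·g_3(k−j) for k = 0…4: 1, 5, 25, 125, 625.
c_4 = Σ_k C(4,k)·g_1(k)·h(4−k) = 1·1·625 + 4·6·125 + 6·30·25 + 4·120·5 + 1·360·1 = 625 + 3000 + 4500 + 2400 + 360 = 10885.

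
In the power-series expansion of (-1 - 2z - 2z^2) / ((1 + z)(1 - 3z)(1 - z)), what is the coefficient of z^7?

Partial fractions give a closed form: a_n = (-1/8)·(-1)^n + (-17/8)·3^n + (5/4)·1^n.
At n = 7: a_7 = -4646.

-4646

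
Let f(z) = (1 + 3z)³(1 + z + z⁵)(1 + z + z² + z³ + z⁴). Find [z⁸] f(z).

91

(1 + 3z)³ has coefficients 1,9,27,27 for degrees 0…3.
(1 + z + z⁵) has coefficients 1,1,0,0,0,1,0,0,0 for degrees 0…8.
Finally multiplying by (1 + z + z² + z³ + z⁴), the product of all factors after the first has coefficients 1,2,2,2,2,2,1,1,1 for degrees 0…8.
[z⁸] = 1·1 + 9·1 + 27·1 + 27·2 = 91.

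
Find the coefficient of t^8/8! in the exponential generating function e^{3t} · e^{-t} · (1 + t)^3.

24832

The EGF product rule gives c_8 = Σ_{k_1+k_2+k_3=8} C(8; k_1,k_2,k_3) · ∏ g_i(k_i), where e^{3t} gives (3)^k; e^{-t} gives (-1)^k; (1+t)^3 gives the falling factorial (3)_k.
g_1(k) for k = 0…8: 1, 3, 9, 27, 81, 243, 729, 2187, 6561.
g_2(k) for k = 0…8: 1, -1, 1, -1, 1, -1, 1, -1, 1.
g_3(k) for k = 0…8: 1, 3, 6, 6, 0, 0, 0, 0, 0.
First combine the last two factors: h(k) = Σ_j C(k,j)·g_2(j)·g_3(k−j) for k = 0…8: 1, 2, 1, -4, 1, 14, -47, 104, -191.
c_8 = Σ_k C(8,k)·g_1(k)·h(8−k) = 1·1·(-191) + 8·3·104 + 28·9·(-47) + 56·27·14 + 70·81·1 + 56·243·(-4) + 28·729·1 + 8·2187·2 + 1·6561·1 = −191 + 2496 − 11844 + 21168 + 5670 − 54432 + 20412 + 34992 + 6561 = 24832.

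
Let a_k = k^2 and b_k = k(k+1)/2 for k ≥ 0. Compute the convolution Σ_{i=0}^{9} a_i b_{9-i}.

Write out a_i and b_{9-i} for i = 0,…,9 and sum the products.
Σ = 0·45 + 1·36 + 4·28 + 9·21 + 16·15 + 25·10 + 36·6 + 49·3 + 64·1 + 81·0 = 1254.

1254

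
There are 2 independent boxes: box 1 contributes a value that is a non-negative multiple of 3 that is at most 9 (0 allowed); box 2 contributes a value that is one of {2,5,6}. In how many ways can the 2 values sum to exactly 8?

2

The generating function for the choices is (1 + y^3 + y^6 + y^9)·(y^2 + y^5 + y^6); the count is [y^8].
(1 + y^3 + y^6 + y^9) has coefficients 1,0,0,1,0,0,1,0,0 for degrees 0…8.
(y^2 + y^5 + y^6) has coefficients 0,0,1,0,0,1,1,0,0 for degrees 0…8.
[y^8] = 1·0 + 1·1 + 1·1 = 2.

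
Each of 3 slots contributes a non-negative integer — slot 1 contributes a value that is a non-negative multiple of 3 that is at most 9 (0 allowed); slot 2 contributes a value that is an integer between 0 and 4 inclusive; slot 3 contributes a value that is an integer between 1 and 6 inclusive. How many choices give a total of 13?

The generating function for the choices is (1 + q^3 + q^6 + q^9)·(1 + q + q^2 + q^3 + q^4)·(q + q^2 + q^3 + q^4 + q^5 + q^6); the count is [q^13].
(1 + q^3 + q^6 + q^9) has coefficients 1,0,0,1,0,0,1,0,0,1 for degrees 0…9.
(1 + q + q^2 + q^3 + q^4) has coefficients 1,1,1,1,1,0,0,0,0,0,0,0,0,0 for degrees 0…13.
Finally multiplying by (q + q^2 + q^3 + q^4 + q^5 + q^6), the product of all factors after the first has coefficients 0,1,2,3,4,5,5,4,3,2,1,0,0,0 for degrees 0…13.
[q^13] = 1·0 + 1·1 + 1·4 + 1·4 = 9.

9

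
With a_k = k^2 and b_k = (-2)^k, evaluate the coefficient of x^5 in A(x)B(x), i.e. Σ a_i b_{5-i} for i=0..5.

The convolution is the t^5 coefficient of A(t)B(t).
Σ = 0·(-32) + 1·16 + 4·(-8) + 9·4 + 16·(-2) + 25·1 = 13.

13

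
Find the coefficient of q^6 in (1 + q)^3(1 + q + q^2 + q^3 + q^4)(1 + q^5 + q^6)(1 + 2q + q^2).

(1 + q)^3 has coefficients 1,3,3,1 for degrees 0…3.
(1 + q + q^2 + q^3 + q^4) has coefficients 1,1,1,1,1,0,0 for degrees 0…6.
Multiplying by (1 + q^5 + q^6) gives running coefficients 1,1,1,1,1,1,2 for degrees 0…6.
Finally multiplying by (1 + 2q + q^2), the product of all factors after the first has coefficients 1,3,4,4,4,4,5 for degrees 0…6.
[q^6] = 1·5 + 3·4 + 3·4 + 1·4 = 33.

33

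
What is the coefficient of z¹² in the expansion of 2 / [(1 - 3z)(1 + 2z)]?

Partial fractions give a closed form: a_n = (6/5)·3^n + (4/5)·(-2)^n.
At n = 12: a_12 = 641006.

641006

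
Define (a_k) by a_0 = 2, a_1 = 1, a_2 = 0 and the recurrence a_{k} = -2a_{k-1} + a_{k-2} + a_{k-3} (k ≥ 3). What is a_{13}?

8204

The ordinary generating function has denominator 1 + 2x - x^2 - x^3.
Iterating the recurrence: a_0,…,a_{13} = 2, 1, 0, 3, -5, 13, -28, 64, -143, 322, -723, 1625, -3651, 8204.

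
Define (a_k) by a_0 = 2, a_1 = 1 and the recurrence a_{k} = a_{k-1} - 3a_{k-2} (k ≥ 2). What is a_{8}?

The ordinary generating function has denominator 1 - t + 3t^2.
Iterating the recurrence: a_0,…,a_{8} = 2, 1, -5, -8, 7, 31, 10, -83, -113.

-113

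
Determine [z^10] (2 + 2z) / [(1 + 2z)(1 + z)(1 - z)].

1366

Partial fractions give a closed form: a_n = (4/3)·(-2)^n + (2/3)·1^n.
At n = 10: a_10 = 1366.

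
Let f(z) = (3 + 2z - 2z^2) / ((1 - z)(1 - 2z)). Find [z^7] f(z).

The denominator gives the recurrence a_n = 3a_(n−1) − 2a_(n−2) for n ≥ 3; the numerator fixes a_0 = 3, a_1 = 11, a_2 = 25.
Iterating: 3, 11, 25, 53, 109, 221, 445, 893, so a_7 = 893.

893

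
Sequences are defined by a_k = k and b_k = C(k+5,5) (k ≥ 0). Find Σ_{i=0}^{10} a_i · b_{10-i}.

Write out a_i and b_{10-i} for i = 0,…,10 and sum the products.
Σ = 0·3003 + 1·2002 + 2·1287 + 3·792 + 4·462 + 5·252 + 6·126 + 7·56 + 8·21 + 9·6 + 10·1 = 11440.

11440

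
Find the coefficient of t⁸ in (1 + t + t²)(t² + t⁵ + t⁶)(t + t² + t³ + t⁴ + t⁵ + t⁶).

8

(1 + t + t²) has coefficients 1,1,1 for degrees 0…2.
(t² + t⁵ + t⁶) has coefficients 0,0,1,0,0,1,1,0,0 for degrees 0…8.
Finally multiplying by (t + t² + t³ + t⁴ + t⁵ + t⁶), the product of all factors after the first has coefficients 0,0,0,1,1,1,2,3,3 for degrees 0…8.
[t⁸] = 1·3 + 1·3 + 1·2 = 8.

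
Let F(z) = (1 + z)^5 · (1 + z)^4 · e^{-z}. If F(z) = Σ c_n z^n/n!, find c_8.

The EGF product rule gives c_8 = Σ_{k_1+k_2+k_3=8} C(8; k_1,k_2,k_3) · ∏ g_i(k_i), where (1+z)^5 gives the falling factorial (5)_k; (1+z)^4 gives the falling factorial (4)_k; e^{-z} gives (-1)^k.
g_1(k) for k = 0…8: 1, 5, 20, 60, 120, 120, 0, 0, 0.
g_2(k) for k = 0…8: 1, 4, 12, 24, 24, 0, 0, 0, 0.
g_3(k) for k = 0…8: 1, -1, 1, -1, 1, -1, 1, -1, 1.
First combine the last two factors: h(k) = Σ_j C(k,j)·g_2(j)·g_3(k−j) for k = 0…8: 1, 3, 5, -1, -15, 19, 37, -225, 641.
c_8 = Σ_k C(8,k)·g_1(k)·h(8−k) = 1·1·641 + 8·5·(-225) + 28·20·37 + 56·60·19 + 70·120·(-15) + 56·120·(-1) = 641 − 9000 + 20720 + 63840 − 126000 − 6720 = -56519.

-56519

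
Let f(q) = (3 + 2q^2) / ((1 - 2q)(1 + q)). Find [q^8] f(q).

The denominator gives the recurrence a_n = a_(n−1) + 2a_(n−2) for n ≥ 3; the numerator fixes a_0 = 3, a_1 = 3, a_2 = 11.
Iterating: 3, 3, 11, 17, 39, 73, 151, 297, 599, so a_8 = 599.

599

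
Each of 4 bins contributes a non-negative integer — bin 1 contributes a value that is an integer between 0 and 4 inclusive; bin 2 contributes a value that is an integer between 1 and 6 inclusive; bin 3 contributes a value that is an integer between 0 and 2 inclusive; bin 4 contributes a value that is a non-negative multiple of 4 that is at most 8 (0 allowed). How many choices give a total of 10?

The generating function for the choices is (1 + x + x² + x³ + x⁴)·(x + x² + x³ + x⁴ + x⁵ + x⁶)·(1 + x + x²)·(1 + x⁴ + x⁸); the count is [x¹⁰].
(1 + x + x² + x³ + x⁴) has coefficients 1,1,1,1,1 for degrees 0…4.
(x + x² + x³ + x⁴ + x⁵ + x⁶) has coefficients 0,1,1,1,1,1,1,0,0,0,0 for degrees 0…10.
Multiplying by (1 + x + x²) gives running coefficients 0,1,2,3,3,3,3,2,1,0,0 for degrees 0…10.
Finally multiplying by (1 + x⁴ + x⁸), the product of all factors after the first has coefficients 0,1,2,3,3,4,5,5,4,4,5 for degrees 0…10.
[x¹⁰] = 1·5 + 1·4 + 1·4 + 1·5 + 1·5 = 23.

23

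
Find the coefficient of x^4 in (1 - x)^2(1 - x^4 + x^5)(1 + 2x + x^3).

(1 - x)^2 has coefficients 1,-2,1 for degrees 0…2.
(1 - x^4 + x^5) has coefficients 1,0,0,0,-1 for degrees 0…4.
Finally multiplying by (1 + 2x + x^3), the product of all factors after the first has coefficients 1,2,0,1,-1 for degrees 0…4.
[x^4] = 1·(-1) − 2·1 + 1·0 = -3.

-3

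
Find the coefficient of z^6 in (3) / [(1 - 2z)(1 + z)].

129

Partial fractions give a closed form: a_n = (2)·2^n + (1)·(-1)^n.
At n = 6: a_6 = 129.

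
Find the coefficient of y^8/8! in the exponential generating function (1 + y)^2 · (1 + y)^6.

40320

The EGF product rule gives c_8 = Σ_{k_1+k_2=8} C(8; k_1,k_2) · ∏ g_i(k_i), where (1+y)^2 gives the falling factorial (2)_k; (1+y)^6 gives the falling factorial (6)_k.
g_1(k) for k = 0…8: 1, 2, 2, 0, 0, 0, 0, 0, 0.
g_2(k) for k = 0…8: 1, 6, 30, 120, 360, 720, 720, 0, 0.
c_8 = Σ_k C(8,k)·g_1(k)·g_2(8−k) = 28·2·720 = 40320.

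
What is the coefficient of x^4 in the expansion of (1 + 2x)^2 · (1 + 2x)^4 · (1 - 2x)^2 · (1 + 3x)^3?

200

(1 + 2x)^2 has coefficients 1,4,4 for degrees 0…2.
(1 + 2x)^4 has coefficients 1,8,24,32,16 for degrees 0…4.
Multiplying by (1 - 2x)^2 gives running coefficients 1,4,-4,-32,-16 for degrees 0…4.
Finally multiplying by (1 + 3x)^3, the product of all factors after the first has coefficients 1,13,59,67,-304 for degrees 0…4.
[x^4] = 1·(-304) + 4·67 + 4·59 = 200.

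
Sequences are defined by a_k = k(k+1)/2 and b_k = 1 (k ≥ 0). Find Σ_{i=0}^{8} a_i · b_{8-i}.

120

The convolution is the t^8 coefficient of A(t)B(t).
Σ = 0·1 + 1·1 + 3·1 + 6·1 + 10·1 + 15·1 + 21·1 + 28·1 + 36·1 = 120.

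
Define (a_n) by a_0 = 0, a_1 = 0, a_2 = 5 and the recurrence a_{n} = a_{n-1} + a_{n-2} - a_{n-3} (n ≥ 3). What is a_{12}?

30

The ordinary generating function has denominator 1 - t - t^2 + t^3.
Iterating the recurrence: a_0,…,a_{12} = 0, 0, 5, 5, 10, 10, 15, 15, 20, 20, 25, 25, 30.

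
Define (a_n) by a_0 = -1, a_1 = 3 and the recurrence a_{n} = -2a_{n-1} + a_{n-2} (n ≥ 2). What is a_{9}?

The ordinary generating function has denominator 1 + 2t - t^2.
Iterating the recurrence: a_0,…,a_{9} = -1, 3, -7, 17, -41, 99, -239, 577, -1393, 3363.

3363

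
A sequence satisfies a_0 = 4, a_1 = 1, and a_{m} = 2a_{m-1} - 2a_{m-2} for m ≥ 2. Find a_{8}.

64

The ordinary generating function has denominator 1 - 2t + 2t^2.
Iterating the recurrence: a_0,…,a_{8} = 4, 1, -6, -14, -16, -4, 24, 56, 64.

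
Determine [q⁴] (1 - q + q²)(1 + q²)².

(1 - q + q²) has coefficients 1,-1,1 for degrees 0…2.
(1 + q²)² has coefficients 1,0,2,0,1 for degrees 0…4.
[q⁴] = 1·1 − 1·0 + 1·2 = 3.

3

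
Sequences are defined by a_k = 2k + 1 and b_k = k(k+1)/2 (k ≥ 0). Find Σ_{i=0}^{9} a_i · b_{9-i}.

This is [x^9] in the product of the two ordinary generating functions.
Σ = 1·45 + 3·36 + 5·28 + 7·21 + 9·15 + 11·10 + 13·6 + 15·3 + 17·1 + 19·0 = 825.

825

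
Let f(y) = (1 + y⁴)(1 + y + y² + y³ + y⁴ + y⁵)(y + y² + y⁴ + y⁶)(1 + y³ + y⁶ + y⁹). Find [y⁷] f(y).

(1 + y⁴) has coefficients 1,0,0,0,1 for degrees 0…4.
(1 + y + y² + y³ + y⁴ + y⁵) has coefficients 1,1,1,1,1,1,0,0 for degrees 0…7.
Multiplying by (y + y² + y⁴ + y⁶) gives running coefficients 0,1,2,2,3,3,4,3 for degrees 0…7.
Finally multiplying by (1 + y³ + y⁶ + y⁹), the product of all factors after the first has coefficients 0,1,2,2,4,5,6,7 for degrees 0…7.
[y⁷] = 1·7 + 1·2 = 9.

9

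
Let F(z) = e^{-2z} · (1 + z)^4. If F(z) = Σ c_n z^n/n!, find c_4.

The EGF product rule gives c_4 = Σ_{k_1+k_2=4} C(4; k_1,k_2) · ∏ g_i(k_i), where e^{-2z} gives (-2)^k; (1+z)^4 gives the falling factorial (4)_k.
g_1(k) for k = 0…4: 1, -2, 4, -8, 16.
g_2(k) for k = 0…4: 1, 4, 12, 24, 24.
c_4 = Σ_k C(4,k)·g_1(k)·g_2(4−k) = 1·1·24 + 4·(-2)·24 + 6·4·12 + 4·(-8)·4 + 1·16·1 = 24 − 192 + 288 − 128 + 16 = 8.

8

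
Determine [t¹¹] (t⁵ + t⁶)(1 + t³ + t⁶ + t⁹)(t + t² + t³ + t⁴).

2

(t⁵ + t⁶) has coefficients 0,0,0,0,0,1,1 for degrees 0…6.
(1 + t³ + t⁶ + t⁹) has coefficients 1,0,0,1,0,0,1,0,0,1,0,0 for degrees 0…11.
Finally multiplying by (t + t² + t³ + t⁴), the product of all factors after the first has coefficients 0,1,1,1,2,1,1,2,1,1,2,1 for degrees 0…11.
[t¹¹] = 1·1 + 1·1 = 2.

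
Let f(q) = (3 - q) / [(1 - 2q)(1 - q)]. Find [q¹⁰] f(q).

5118

The denominator gives the recurrence a_n = 3a_(n−1) − 2a_(n−2) for n ≥ 3; the numerator fixes a_0 = 3, a_1 = 8, a_2 = 18.
Iterating: 3, 8, 18, 38, 78, 158, 318, 638, 1278, 2558, 5118, so a_10 = 5118.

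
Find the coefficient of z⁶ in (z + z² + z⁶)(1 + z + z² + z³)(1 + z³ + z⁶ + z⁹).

3

(z + z² + z⁶) has coefficients 0,1,1,0,0,0,1 for degrees 0…6.
(1 + z + z² + z³) has coefficients 1,1,1,1,0,0,0 for degrees 0…6.
Finally multiplying by (1 + z³ + z⁶ + z⁹), the product of all factors after the first has coefficients 1,1,1,2,1,1,2 for degrees 0…6.
[z⁶] = 1·1 + 1·1 + 1·1 = 3.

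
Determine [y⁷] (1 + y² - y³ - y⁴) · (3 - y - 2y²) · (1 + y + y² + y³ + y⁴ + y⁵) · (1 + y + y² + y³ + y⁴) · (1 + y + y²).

(1 + y² - y³ - y⁴) has coefficients 1,0,1,-1,-1 for degrees 0…4.
(3 - y - 2y²) has coefficients 3,-1,-2,0,0,0,0,0 for degrees 0…7.
Multiplying by (1 + y + y² + y³ + y⁴ + y⁵) gives running coefficients 3,2,0,0,0,0,-3,-2 for degrees 0…7.
Multiplying by (1 + y + y² + y³ + y⁴) gives running coefficients 3,5,5,5,5,2,-3,-5 for degrees 0…7.
Finally multiplying by (1 + y + y²), the product of all factors after the first has coefficients 3,8,13,15,15,12,4,-6 for degrees 0…7.
[y⁷] = 1·(-6) + 1·12 − 1·15 − 1·15 = -24.

-24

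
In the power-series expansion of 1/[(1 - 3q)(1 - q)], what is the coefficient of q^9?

Partial fractions give a closed form: a_n = (3/2)·3^n + (-1/2)·1^n.
At n = 9: a_9 = 29524.

29524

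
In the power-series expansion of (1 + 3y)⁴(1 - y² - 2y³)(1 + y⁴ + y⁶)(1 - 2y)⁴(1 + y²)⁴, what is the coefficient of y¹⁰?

(1 + 3y)⁴ has coefficients 1,12,54,108,81 for degrees 0…4.
(1 - y² - 2y³) has coefficients 1,0,-1,-2,0,0,0,0,0,0,0 for degrees 0…10.
Multiplying by (1 + y⁴ + y⁶) gives running coefficients 1,0,-1,-2,1,0,0,-2,-1,-2,0 for degrees 0…10.
Multiplying by (1 - 2y)⁴ gives running coefficients 1,-8,23,-26,9,-24,72,-66,31,-42,56 for degrees 0…10.
Finally multiplying by (1 + y²)⁴, the product of all factors after the first has coefficients 1,-8,27,-58,107,-176,250,-350,466,-562,671 for degrees 0…10.
[y¹⁰] = 1·671 + 12·(-562) + 54·466 + 108·(-350) + 81·250 = 1541.

1541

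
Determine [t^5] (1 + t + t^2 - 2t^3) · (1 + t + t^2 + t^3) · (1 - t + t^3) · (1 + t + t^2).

(1 + t + t^2 - 2t^3) has coefficients 1,1,1,-2 for degrees 0…3.
(1 + t + t^2 + t^3) has coefficients 1,1,1,1,0,0 for degrees 0…5.
Multiplying by (1 - t + t^3) gives running coefficients 1,0,0,1,0,1 for degrees 0…5.
Finally multiplying by (1 + t + t^2), the product of all factors after the first has coefficients 1,1,1,1,1,2 for degrees 0…5.
[t^5] = 1·2 + 1·1 + 1·1 − 2·1 = 2.

2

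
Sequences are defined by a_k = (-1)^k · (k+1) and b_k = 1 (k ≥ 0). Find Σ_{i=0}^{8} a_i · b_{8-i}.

Write out a_i and b_{8-i} for i = 0,…,8 and sum the products.
Σ = 1·1 − 2·1 + 3·1 − 4·1 + 5·1 − 6·1 + 7·1 − 8·1 + 9·1 = 5.

5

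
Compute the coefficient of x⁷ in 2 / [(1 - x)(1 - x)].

The denominator gives the recurrence a_n = 2a_(n−1) − a_(n−2) for n ≥ 2; the numerator fixes a_0 = 2, a_1 = 4.
Iterating: 2, 4, 6, 8, 10, 12, 14, 16, so a_7 = 16.

16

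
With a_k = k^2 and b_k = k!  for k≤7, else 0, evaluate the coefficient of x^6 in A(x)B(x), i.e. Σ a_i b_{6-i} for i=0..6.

This is [x^6] in the product of the two ordinary generating functions.
Σ = 0·720 + 1·120 + 4·24 + 9·6 + 16·2 + 25·1 + 36·1 = 363.

363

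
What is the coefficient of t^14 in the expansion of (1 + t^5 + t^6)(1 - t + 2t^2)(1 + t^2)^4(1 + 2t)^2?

76

(1 + t^5 + t^6) has coefficients 1,0,0,0,0,1,1 for degrees 0…6.
(1 - t + 2t^2) has coefficients 1,-1,2,0,0,0,0,0,0,0,0,0,0,0,0 for degrees 0…14.
Multiplying by (1 + t^2)^4 gives running coefficients 1,-1,6,-4,14,-6,16,-4,9,-1,2,0,0,0,0 for degrees 0…14.
Finally multiplying by (1 + 2t)^2, the product of all factors after the first has coefficients 1,3,6,16,22,34,48,36,57,19,34,4,8,0,0 for degrees 0…14.
[t^14] = 1·0 + 1·19 + 1·57 = 76.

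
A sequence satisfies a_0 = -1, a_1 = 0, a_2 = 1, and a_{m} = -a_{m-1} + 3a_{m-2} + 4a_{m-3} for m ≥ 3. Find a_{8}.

The ordinary generating function has denominator 1 + z - 3z^2 - 4z^3.
Iterating the recurrence: a_0,…,a_{8} = -1, 0, 1, -5, 8, -19, 23, -48, 41.

41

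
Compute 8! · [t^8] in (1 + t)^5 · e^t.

19081

The EGF product rule gives c_8 = Σ_{k_1+k_2=8} C(8; k_1,k_2) · ∏ g_i(k_i), where (1+t)^5 gives the falling factorial (5)_k; e^t gives (1)^k.
g_1(k) for k = 0…8: 1, 5, 20, 60, 120, 120, 0, 0, 0.
g_2(k) for k = 0…8: 1, 1, 1, 1, 1, 1, 1, 1, 1.
c_8 = Σ_k C(8,k)·g_1(k)·g_2(8−k) = 1·1·1 + 8·5·1 + 28·20·1 + 56·60·1 + 70·120·1 + 56·120·1 = 1 + 40 + 560 + 3360 + 8400 + 6720 = 19081.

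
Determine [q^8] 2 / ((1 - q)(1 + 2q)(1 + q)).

Partial fractions give a closed form: a_n = (1/3)·1^n + (8/3)·(-2)^n + (-1)·(-1)^n.
At n = 8: a_8 = 682.

682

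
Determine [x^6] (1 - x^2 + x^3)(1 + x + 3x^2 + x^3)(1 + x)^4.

3

(1 - x^2 + x^3) has coefficients 1,0,-1,1 for degrees 0…3.
(1 + x + 3x^2 + x^3) has coefficients 1,1,3,1,0,0,0 for degrees 0…6.
Finally multiplying by (1 + x)^4, the product of all factors after the first has coefficients 1,5,13,23,27,19,7 for degrees 0…6.
[x^6] = 1·7 − 1·27 + 1·23 = 3.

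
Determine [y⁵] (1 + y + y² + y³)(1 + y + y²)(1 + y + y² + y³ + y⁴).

11

(1 + y + y² + y³) has coefficients 1,1,1,1 for degrees 0…3.
(1 + y + y²) has coefficients 1,1,1,0,0,0 for degrees 0…5.
Finally multiplying by (1 + y + y² + y³ + y⁴), the product of all factors after the first has coefficients 1,2,3,3,3,2 for degrees 0…5.
[y⁵] = 1·2 + 1·3 + 1·3 + 1·3 = 11.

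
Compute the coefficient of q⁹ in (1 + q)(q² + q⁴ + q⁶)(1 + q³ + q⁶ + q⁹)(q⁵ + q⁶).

(1 + q) has coefficients 1,1 for degrees 0…1.
(q² + q⁴ + q⁶) has coefficients 0,0,1,0,1,0,1,0,0,0 for degrees 0…9.
Multiplying by (1 + q³ + q⁶ + q⁹) gives running coefficients 0,0,1,0,1,1,1,1,1,1 for degrees 0…9.
Finally multiplying by (q⁵ + q⁶), the product of all factors after the first has coefficients 0,0,0,0,0,0,0,1,1,1 for degrees 0…9.
[q⁹] = 1·1 + 1·1 = 2.

2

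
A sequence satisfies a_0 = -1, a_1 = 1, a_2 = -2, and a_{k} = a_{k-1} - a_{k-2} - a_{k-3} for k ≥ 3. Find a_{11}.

The ordinary generating function has denominator 1 - x + x^2 + x^3.
Iterating the recurrence: a_0,…,a_{11} = -1, 1, -2, -2, -1, 3, 6, 4, -5, -15, -14, 6.

6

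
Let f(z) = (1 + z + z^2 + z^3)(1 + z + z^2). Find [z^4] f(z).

2

(1 + z + z^2 + z^3) has coefficients 1,1,1,1 for degrees 0…3.
(1 + z + z^2) has coefficients 1,1,1,0,0 for degrees 0…4.
[z^4] = 1·0 + 1·0 + 1·1 + 1·1 = 2.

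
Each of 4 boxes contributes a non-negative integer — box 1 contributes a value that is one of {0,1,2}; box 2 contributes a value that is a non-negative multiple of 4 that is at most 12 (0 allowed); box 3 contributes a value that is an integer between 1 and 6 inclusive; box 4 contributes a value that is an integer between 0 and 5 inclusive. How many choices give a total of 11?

28

The generating function for the choices is (1 + z + z^2)·(1 + z^4 + z^8 + z^12)·(z + z^2 + z^3 + z^4 + z^5 + z^6)·(1 + z + z^2 + z^3 + z^4 + z^5); the count is [z^11].
(1 + z + z^2) has coefficients 1,1,1 for degrees 0…2.
(1 + z^4 + z^8 + z^12) has coefficients 1,0,0,0,1,0,0,0,1,0,0,0 for degrees 0…11.
Multiplying by (z + z^2 + z^3 + z^4 + z^5 + z^6) gives running coefficients 0,1,1,1,1,2,2,1,1,2,2,1 for degrees 0…11.
Finally multiplying by (1 + z + z^2 + z^3 + z^4 + z^5), the product of all factors after the first has coefficients 0,1,2,3,4,6,8,8,8,9,10,9 for degrees 0…11.
[z^11] = 1·9 + 1·10 + 1·9 = 28.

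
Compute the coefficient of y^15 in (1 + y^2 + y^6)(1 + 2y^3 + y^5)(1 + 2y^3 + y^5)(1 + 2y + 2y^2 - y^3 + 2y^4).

7

(1 + y^2 + y^6) has coefficients 1,0,1,0,0,0,1 for degrees 0…6.
(1 + 2y^3 + y^5) has coefficients 1,0,0,2,0,1,0,0,0,0,0,0,0,0,0,0 for degrees 0…15.
Multiplying by (1 + 2y^3 + y^5) gives running coefficients 1,0,0,4,0,2,4,0,4,0,1,0,0,0,0,0 for degrees 0…15.
Finally multiplying by (1 + 2y + 2y^2 - y^3 + 2y^4), the product of all factors after the first has coefficients 1,2,2,3,10,10,4,20,10,8,17,-2,10,-1,2,0 for degrees 0…15.
[y^15] = 1·0 + 1·(-1) + 1·8 = 7.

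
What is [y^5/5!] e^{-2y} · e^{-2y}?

The EGF product rule gives c_5 = Σ_{k_1+k_2=5} C(5; k_1,k_2) · ∏ g_i(k_i), where e^{-2y} gives (-2)^k; e^{-2y} gives (-2)^k.
g_1(k) for k = 0…5: 1, -2, 4, -8, 16, -32.
g_2(k) for k = 0…5: 1, -2, 4, -8, 16, -32.
c_5 = Σ_k C(5,k)·g_1(k)·g_2(5−k) = 1·1·(-32) + 5·(-2)·16 + 10·4·(-8) + 10·(-8)·4 + 5·16·(-2) + 1·(-32)·1 = −32 − 160 − 320 − 320 − 160 − 32 = -1024.

-1024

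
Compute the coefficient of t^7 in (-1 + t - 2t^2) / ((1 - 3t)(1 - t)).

-2915

The denominator gives the recurrence a_n = 4a_(n−1) − 3a_(n−2) for n ≥ 3; the numerator fixes a_0 = -1, a_1 = -3, a_2 = -11.
Iterating: -1, -3, -11, -35, -107, -323, -971, -2915, so a_7 = -2915.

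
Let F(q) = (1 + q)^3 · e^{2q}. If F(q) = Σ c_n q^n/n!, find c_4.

304

The EGF product rule gives c_4 = Σ_{k_1+k_2=4} C(4; k_1,k_2) · ∏ g_i(k_i), where (1+q)^3 gives the falling factorial (3)_k; e^{2q} gives (2)^k.
g_1(k) for k = 0…4: 1, 3, 6, 6, 0.
g_2(k) for k = 0…4: 1, 2, 4, 8, 16.
c_4 = Σ_k C(4,k)·g_1(k)·g_2(4−k) = 1·1·16 + 4·3·8 + 6·6·4 + 4·6·2 = 16 + 96 + 144 + 48 = 304.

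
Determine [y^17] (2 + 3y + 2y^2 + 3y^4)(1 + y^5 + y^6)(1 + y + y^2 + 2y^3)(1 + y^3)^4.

(2 + 3y + 2y^2 + 3y^4) has coefficients 2,3,2,0,3 for degrees 0…4.
(1 + y^5 + y^6) has coefficients 1,0,0,0,0,1,1,0,0,0,0,0,0,0,0,0,0,0 for degrees 0…17.
Multiplying by (1 + y + y^2 + 2y^3) gives running coefficients 1,1,1,2,0,1,2,2,3,2,0,0,0,0,0,0,0,0 for degrees 0…17.
Finally multiplying by (1 + y^3)^4, the product of all factors after the first has coefficients 1,1,1,6,4,5,16,8,13,26,12,22,29,13,23,22,8,13 for degrees 0…17.
[y^17] = 2·13 + 3·8 + 2·22 + 3·13 = 133.

133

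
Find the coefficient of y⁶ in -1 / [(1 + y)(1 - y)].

-1

Partial fractions give a closed form: a_n = (-1/2)·(-1)^n + (-1/2)·1^n.
At n = 6: a_6 = -1.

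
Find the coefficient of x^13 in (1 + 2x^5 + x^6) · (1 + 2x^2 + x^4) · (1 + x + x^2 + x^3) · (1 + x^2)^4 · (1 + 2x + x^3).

(1 + 2x^5 + x^6) has coefficients 1,0,0,0,0,2,1 for degrees 0…6.
(1 + 2x^2 + x^4) has coefficients 1,0,2,0,1,0,0,0,0,0,0,0,0,0 for degrees 0…13.
Multiplying by (1 + x + x^2 + x^3) gives running coefficients 1,1,3,3,3,3,1,1,0,0,0,0,0,0 for degrees 0…13.
Multiplying by (1 + x^2)^4 gives running coefficients 1,1,7,7,21,21,35,35,35,35,21,21,7,7 for degrees 0…13.
Finally multiplying by (1 + 2x + x^3), the product of all factors after the first has coefficients 1,3,9,22,36,70,84,126,126,140,126,98,84,42 for degrees 0…13.
[x^13] = 1·42 + 2·126 + 1·126 = 420.

420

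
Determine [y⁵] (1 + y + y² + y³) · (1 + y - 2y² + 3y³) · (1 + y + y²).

6

(1 + y + y² + y³) has coefficients 1,1,1,1 for degrees 0…3.
(1 + y - 2y² + 3y³) has coefficients 1,1,-2,3,0,0 for degrees 0…5.
Finally multiplying by (1 + y + y²), the product of all factors after the first has coefficients 1,2,0,2,1,3 for degrees 0…5.
[y⁵] = 1·3 + 1·1 + 1·2 + 1·0 = 6.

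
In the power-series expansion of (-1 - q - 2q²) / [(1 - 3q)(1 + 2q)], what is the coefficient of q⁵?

The denominator gives the recurrence a_n = a_(n−1) + 6a_(n−2) for n ≥ 3; the numerator fixes a_0 = -1, a_1 = -2, a_2 = -10.
Iterating: -1, -2, -10, -22, -82, -214, so a_5 = -214.

-214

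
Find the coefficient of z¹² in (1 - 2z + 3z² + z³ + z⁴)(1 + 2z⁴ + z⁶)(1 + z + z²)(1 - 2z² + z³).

-7

(1 - 2z + 3z² + z³ + z⁴) has coefficients 1,-2,3,1,1 for degrees 0…4.
(1 + 2z⁴ + z⁶) has coefficients 1,0,0,0,2,0,1,0,0,0,0,0,0 for degrees 0…12.
Multiplying by (1 + z + z²) gives running coefficients 1,1,1,0,2,2,3,1,1,0,0,0,0 for degrees 0…12.
Finally multiplying by (1 - 2z² + z³), the product of all factors after the first has coefficients 1,1,-1,-1,1,3,-1,-1,-3,1,-1,1,0 for degrees 0…12.
[z¹²] = 1·0 − 2·1 + 3·(-1) + 1·1 + 1·(-3) = -7.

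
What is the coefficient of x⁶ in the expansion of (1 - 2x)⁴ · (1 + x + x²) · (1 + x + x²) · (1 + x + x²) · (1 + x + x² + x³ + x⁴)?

(1 - 2x)⁴ has coefficients 1,-8,24,-32,16 for degrees 0…4.
(1 + x + x²) has coefficients 1,1,1,0,0,0,0 for degrees 0…6.
Multiplying by (1 + x + x²) gives running coefficients 1,2,3,2,1,0,0 for degrees 0…6.
Multiplying by (1 + x + x²) gives running coefficients 1,3,6,7,6,3,1 for degrees 0…6.
Finally multiplying by (1 + x + x² + x³ + x⁴), the product of all factors after the first has coefficients 1,4,10,17,23,25,23 for degrees 0…6.
[x⁶] = 1·23 − 8·25 + 24·23 − 32·17 + 16·10 = -9.

-9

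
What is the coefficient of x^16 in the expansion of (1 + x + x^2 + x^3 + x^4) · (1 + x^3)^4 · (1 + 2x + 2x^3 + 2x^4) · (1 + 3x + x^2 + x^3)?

180

(1 + x + x^2 + x^3 + x^4) has coefficients 1,1,1,1,1 for degrees 0…4.
(1 + x^3)^4 has coefficients 1,0,0,4,0,0,6,0,0,4,0,0,1,0,0,0,0 for degrees 0…16.
Multiplying by (1 + 2x + 2x^3 + 2x^4) gives running coefficients 1,2,0,6,10,0,14,20,0,16,20,0,9,10,0,2,2 for degrees 0…16.
Finally multiplying by (1 + 3x + x^2 + x^3), the product of all factors after the first has coefficients 1,5,7,9,30,36,30,72,74,50,88,76,45,57,39,21,18 for degrees 0…16.
[x^16] = 1·18 + 1·21 + 1·39 + 1·57 + 1·45 = 180.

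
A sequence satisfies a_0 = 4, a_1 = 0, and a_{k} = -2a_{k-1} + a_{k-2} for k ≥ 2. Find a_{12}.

The ordinary generating function has denominator 1 + 2z - z^2.
Iterating the recurrence: a_0,…,a_{12} = 4, 0, 4, -8, 20, -48, 116, -280, 676, -1632, 3940, -9512, 22964.

22964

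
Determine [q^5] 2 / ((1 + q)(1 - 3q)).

364

Partial fractions give a closed form: a_n = (1/2)·(-1)^n + (3/2)·3^n.
At n = 5: a_5 = 364.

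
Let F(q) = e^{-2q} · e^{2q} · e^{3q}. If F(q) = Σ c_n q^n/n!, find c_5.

243

The EGF product rule gives c_5 = Σ_{k_1+k_2+k_3=5} C(5; k_1,k_2,k_3) · ∏ g_i(k_i), where e^{-2q} gives (-2)^k; e^{2q} gives (2)^k; e^{3q} gives (3)^k.
g_1(k) for k = 0…5: 1, -2, 4, -8, 16, -32.
g_2(k) for k = 0…5: 1, 2, 4, 8, 16, 32.
g_3(k) for k = 0…5: 1, 3, 9, 27, 81, 243.
First combine the last two factors: h(k) = Σ_j C(k,j)·g_2(j)·g_3(k−j) for k = 0…5: 1, 5, 25, 125, 625, 3125.
c_5 = Σ_k C(5,k)·g_1(k)·h(5−k) = 1·1·3125 + 5·(-2)·625 + 10·4·125 + 10·(-8)·25 + 5·16·5 + 1·(-32)·1 = 3125 − 6250 + 5000 − 2000 + 400 − 32 = 243.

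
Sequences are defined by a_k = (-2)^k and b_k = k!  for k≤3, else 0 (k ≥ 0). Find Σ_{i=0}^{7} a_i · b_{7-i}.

This is [x^7] in the product of the two ordinary generating functions.
Σ = 1·0 − 2·0 + 4·0 − 8·0 + 16·6 − 32·2 + 64·1 − 128·1 = -32.

-32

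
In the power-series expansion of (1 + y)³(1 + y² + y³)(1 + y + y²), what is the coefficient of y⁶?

11

(1 + y)³ has coefficients 1,3,3,1 for degrees 0…3.
(1 + y² + y³) has coefficients 1,0,1,1,0,0,0 for degrees 0…6.
Finally multiplying by (1 + y + y²), the product of all factors after the first has coefficients 1,1,2,2,2,1,0 for degrees 0…6.
[y⁶] = 1·0 + 3·1 + 3·2 + 1·2 = 11.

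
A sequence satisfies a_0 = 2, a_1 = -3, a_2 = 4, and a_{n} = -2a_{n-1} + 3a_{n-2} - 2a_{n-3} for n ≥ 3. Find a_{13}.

The ordinary generating function has denominator 1 + 2y - 3y^2 + 2y^3.
Iterating the recurrence: a_0,…,a_{13} = 2, -3, 4, -21, 60, -191, 604, -1901, 5996, -18903, 59596, -187893, 592380, -1867631.

-1867631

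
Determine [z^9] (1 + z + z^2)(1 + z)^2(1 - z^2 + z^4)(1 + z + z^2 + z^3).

7

(1 + z + z^2) has coefficients 1,1,1 for degrees 0…2.
(1 + z)^2 has coefficients 1,2,1,0,0,0,0,0,0,0 for degrees 0…9.
Multiplying by (1 - z^2 + z^4) gives running coefficients 1,2,0,-2,0,2,1,0,0,0 for degrees 0…9.
Finally multiplying by (1 + z + z^2 + z^3), the product of all factors after the first has coefficients 1,3,3,1,0,0,1,3,3,1 for degrees 0…9.
[z^9] = 1·1 + 1·3 + 1·3 = 7.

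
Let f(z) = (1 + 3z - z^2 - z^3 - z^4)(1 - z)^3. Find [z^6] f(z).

(1 + 3z - z^2 - z^3 - z^4) has coefficients 1,3,-1,-1,-1 for degrees 0…4.
(1 - z)^3 has coefficients 1,-3,3,-1,0,0,0 for degrees 0…6.
[z^6] = 1·0 + 3·0 − 1·0 − 1·(-1) − 1·3 = -2.

-2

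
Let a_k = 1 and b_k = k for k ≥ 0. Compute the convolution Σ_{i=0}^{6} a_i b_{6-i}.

Write out a_i and b_{6-i} for i = 0,…,6 and sum the products.
Σ = 1·6 + 1·5 + 1·4 + 1·3 + 1·2 + 1·1 + 1·0 = 21.

21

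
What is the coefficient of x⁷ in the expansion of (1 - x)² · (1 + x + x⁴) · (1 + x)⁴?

-3

(1 - x)² has coefficients 1,-2,1 for degrees 0…2.
(1 + x + x⁴) has coefficients 1,1,0,0,1,0,0,0 for degrees 0…7.
Finally multiplying by (1 + x)⁴, the product of all factors after the first has coefficients 1,5,10,10,6,5,6,4 for degrees 0…7.
[x⁷] = 1·4 − 2·6 + 1·5 = -3.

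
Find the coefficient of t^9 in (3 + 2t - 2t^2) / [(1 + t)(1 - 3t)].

The denominator gives the recurrence a_n = 2a_(n−1) + 3a_(n−2) for n ≥ 3; the numerator fixes a_0 = 3, a_1 = 8, a_2 = 23.
Iterating: 3, 8, 23, 70, 209, 628, 1883, 5650, 16949, 50848, so a_9 = 50848.

50848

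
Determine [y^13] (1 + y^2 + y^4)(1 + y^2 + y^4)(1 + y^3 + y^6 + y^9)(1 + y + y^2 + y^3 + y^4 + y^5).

(1 + y^2 + y^4) has coefficients 1,0,1,0,1 for degrees 0…4.
(1 + y^2 + y^4) has coefficients 1,0,1,0,1,0,0,0,0,0,0,0,0,0 for degrees 0…13.
Multiplying by (1 + y^3 + y^6 + y^9) gives running coefficients 1,0,1,1,1,1,1,1,1,1,1,1,0,1 for degrees 0…13.
Finally multiplying by (1 + y + y^2 + y^3 + y^4 + y^5), the product of all factors after the first has coefficients 1,1,2,3,4,5,5,6,6,6,6,6,5,5 for degrees 0…13.
[y^13] = 1·5 + 1·6 + 1·6 = 17.

17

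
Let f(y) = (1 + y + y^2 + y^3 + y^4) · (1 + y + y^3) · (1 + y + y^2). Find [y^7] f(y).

(1 + y + y^2 + y^3 + y^4) has coefficients 1,1,1,1,1 for degrees 0…4.
(1 + y + y^3) has coefficients 1,1,0,1,0,0,0,0 for degrees 0…7.
Finally multiplying by (1 + y + y^2), the product of all factors after the first has coefficients 1,2,2,2,1,1,0,0 for degrees 0…7.
[y^7] = 1·0 + 1·0 + 1·1 + 1·1 + 1·2 = 4.

4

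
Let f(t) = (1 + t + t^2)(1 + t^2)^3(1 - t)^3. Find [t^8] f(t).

(1 + t + t^2) has coefficients 1,1,1 for degrees 0…2.
(1 + t^2)^3 has coefficients 1,0,3,0,3,0,1,0,0 for degrees 0…8.
Finally multiplying by (1 - t)^3, the product of all factors after the first has coefficients 1,-3,6,-10,12,-12,10,-6,3 for degrees 0…8.
[t^8] = 1·3 + 1·(-6) + 1·10 = 7.

7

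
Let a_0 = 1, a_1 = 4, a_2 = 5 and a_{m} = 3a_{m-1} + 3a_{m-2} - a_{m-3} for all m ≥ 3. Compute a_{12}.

3411721

The ordinary generating function has denominator 1 - 3y - 3y^2 + y^3.
Iterating the recurrence: a_0,…,a_{12} = 1, 4, 5, 26, 89, 340, 1261, 4714, 17585, 65636, 244949, 914170, 3411721.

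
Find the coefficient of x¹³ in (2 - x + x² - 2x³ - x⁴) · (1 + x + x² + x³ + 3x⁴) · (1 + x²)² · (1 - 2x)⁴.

-256

(2 - x + x² - 2x³ - x⁴) has coefficients 2,-1,1,-2,-1 for degrees 0…4.
(1 + x + x² + x³ + 3x⁴) has coefficients 1,1,1,1,3,0,0,0,0,0,0,0,0,0 for degrees 0…13.
Multiplying by (1 + x²)² gives running coefficients 1,1,3,3,6,3,7,1,3,0,0,0,0,0 for degrees 0…13.
Finally multiplying by (1 - 2x)⁴, the product of all factors after the first has coefficients 1,-7,19,-29,38,-53,79,-127,163,-176,152,-80,48,0 for degrees 0…13.
[x¹³] = 2·0 − 1·48 + 1·(-80) − 2·152 − 1·(-176) = -256.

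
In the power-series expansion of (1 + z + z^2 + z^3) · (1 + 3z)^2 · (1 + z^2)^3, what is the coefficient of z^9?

43

(1 + z + z^2 + z^3) has coefficients 1,1,1,1 for degrees 0…3.
(1 + 3z)^2 has coefficients 1,6,9,0,0,0,0,0,0,0 for degrees 0…9.
Finally multiplying by (1 + z^2)^3, the product of all factors after the first has coefficients 1,6,12,18,30,18,28,6,9,0 for degrees 0…9.
[z^9] = 1·0 + 1·9 + 1·6 + 1·28 = 43.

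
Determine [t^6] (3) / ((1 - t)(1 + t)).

3

Partial fractions give a closed form: a_n = (3/2)·1^n + (3/2)·(-1)^n.
At n = 6: a_6 = 3.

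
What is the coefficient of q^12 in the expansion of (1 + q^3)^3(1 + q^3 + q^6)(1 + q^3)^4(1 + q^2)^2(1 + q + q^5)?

225

(1 + q^3)^3 has coefficients 1,0,0,3,0,0,3,0,0,1 for degrees 0…9.
(1 + q^3 + q^6) has coefficients 1,0,0,1,0,0,1,0,0,0,0,0,0 for degrees 0…12.
Multiplying by (1 + q^3)^4 gives running coefficients 1,0,0,5,0,0,11,0,0,14,0,0,11 for degrees 0…12.
Multiplying by (1 + q^2)^2 gives running coefficients 1,0,2,5,1,10,11,5,22,14,11,28,11 for degrees 0…12.
Finally multiplying by (1 + q + q^5), the product of all factors after the first has coefficients 1,1,2,7,6,12,21,18,32,37,35,50,44 for degrees 0…12.
[q^12] = 1·44 + 3·37 + 3·21 + 1·7 = 225.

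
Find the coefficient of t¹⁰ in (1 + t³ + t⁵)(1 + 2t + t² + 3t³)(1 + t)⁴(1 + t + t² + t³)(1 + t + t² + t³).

(1 + t³ + t⁵) has coefficients 1,0,0,1,0,1 for degrees 0…5.
(1 + 2t + t² + 3t³) has coefficients 1,2,1,3,0,0,0,0,0,0,0 for degrees 0…10.
Multiplying by (1 + t)⁴ gives running coefficients 1,6,15,23,27,24,13,3,0,0,0 for degrees 0…10.
Multiplying by (1 + t + t² + t³) gives running coefficients 1,7,22,45,71,89,87,67,40,16,3 for degrees 0…10.
Finally multiplying by (1 + t + t² + t³), the product of all factors after the first has coefficients 1,8,30,75,145,227,292,314,283,210,126 for degrees 0…10.
[t¹⁰] = 1·126 + 1·314 + 1·227 = 667.

667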